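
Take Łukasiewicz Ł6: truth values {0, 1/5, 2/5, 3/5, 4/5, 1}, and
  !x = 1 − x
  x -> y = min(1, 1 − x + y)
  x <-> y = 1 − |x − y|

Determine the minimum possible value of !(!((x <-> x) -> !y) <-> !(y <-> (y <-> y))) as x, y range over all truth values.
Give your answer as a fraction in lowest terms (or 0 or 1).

1/5

Take x = 0, y = 2/5:
x <-> x = 0 <-> 0 = 1
!y = !2/5 = 3/5
(x <-> x) -> !y = 1 -> 3/5 = 3/5
!((x <-> x) -> !y) = !3/5 = 2/5
y <-> y = 2/5 <-> 2/5 = 1
y <-> (y <-> y) = 2/5 <-> 1 = 2/5
!(y <-> (y <-> y)) = !2/5 = 3/5
!((x <-> x) -> !y) <-> !(y <-> (y <-> y)) = 2/5 <-> 3/5 = 4/5
!(!((x <-> x) -> !y) <-> !(y <-> (y <-> y))) = !4/5 = 1/5
No assignment yields a value below 1/5, so this is the minimum.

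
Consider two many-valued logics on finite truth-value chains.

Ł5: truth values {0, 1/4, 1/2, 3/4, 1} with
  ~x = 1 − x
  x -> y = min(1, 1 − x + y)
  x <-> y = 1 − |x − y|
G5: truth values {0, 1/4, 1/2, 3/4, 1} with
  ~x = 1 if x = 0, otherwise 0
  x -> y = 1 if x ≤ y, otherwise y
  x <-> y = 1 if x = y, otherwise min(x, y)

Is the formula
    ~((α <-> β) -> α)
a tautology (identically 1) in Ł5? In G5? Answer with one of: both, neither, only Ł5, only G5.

neither

In Ł5: at α = 0, β = 1/4 the value is 3/4 — not a tautology.
In G5: at α = 0, β = 1/4 the value is 0 — not a tautology.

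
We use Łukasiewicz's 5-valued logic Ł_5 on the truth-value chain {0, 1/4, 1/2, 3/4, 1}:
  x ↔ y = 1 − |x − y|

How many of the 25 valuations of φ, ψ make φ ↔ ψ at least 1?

value 1: 5 assignments (counts)
value 3/4: 8 assignments
value 1/2: 6 assignments
value 1/4: 4 assignments
value 0: 2 assignments
So 5 of the 25 assignments meet the threshold.

5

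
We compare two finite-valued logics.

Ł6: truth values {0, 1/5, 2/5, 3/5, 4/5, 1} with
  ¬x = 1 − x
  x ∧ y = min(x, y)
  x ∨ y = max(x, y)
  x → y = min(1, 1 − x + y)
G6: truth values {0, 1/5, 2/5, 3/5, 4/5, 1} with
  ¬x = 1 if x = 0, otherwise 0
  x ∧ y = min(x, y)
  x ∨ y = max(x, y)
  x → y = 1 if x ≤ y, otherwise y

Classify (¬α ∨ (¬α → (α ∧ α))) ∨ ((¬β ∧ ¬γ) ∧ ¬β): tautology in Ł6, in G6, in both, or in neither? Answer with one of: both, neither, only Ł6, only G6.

In Ł6: at α = 1/5, β = 0, γ = 1/5 the value is 4/5 — not a tautology.
In G6: every assignment gives 1 — tautology.

only G6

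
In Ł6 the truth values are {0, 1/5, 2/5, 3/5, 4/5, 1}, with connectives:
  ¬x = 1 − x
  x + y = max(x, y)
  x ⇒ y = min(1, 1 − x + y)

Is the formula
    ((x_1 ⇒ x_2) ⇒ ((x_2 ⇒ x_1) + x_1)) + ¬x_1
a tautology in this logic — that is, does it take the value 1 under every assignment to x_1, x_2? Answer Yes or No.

No

Counterexample: take x_1 = 1/5, x_2 = 2/5.
x_1 ⇒ x_2 = 1/5 ⇒ 2/5 = 1
x_2 ⇒ x_1 = 2/5 ⇒ 1/5 = 4/5
(x_2 ⇒ x_1) + x_1 = 4/5 + 1/5 = 4/5
(x_1 ⇒ x_2) ⇒ ((x_2 ⇒ x_1) + x_1) = 1 ⇒ 4/5 = 4/5
¬x_1 = ¬1/5 = 4/5
((x_1 ⇒ x_2) ⇒ ((x_2 ⇒ x_1) + x_1)) + ¬x_1 = 4/5 + 4/5 = 4/5
This gives 4/5 ≠ 1.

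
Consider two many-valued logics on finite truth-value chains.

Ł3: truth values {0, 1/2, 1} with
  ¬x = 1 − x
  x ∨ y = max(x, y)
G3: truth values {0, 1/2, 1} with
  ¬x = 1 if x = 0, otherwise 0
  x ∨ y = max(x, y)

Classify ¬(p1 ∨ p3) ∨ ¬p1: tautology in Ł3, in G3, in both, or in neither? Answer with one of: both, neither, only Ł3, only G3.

neither

In Ł3: at p1 = 1/2, p3 = 0 the value is 1/2 — not a tautology.
In G3: at p1 = 1/2, p3 = 0 the value is 0 — not a tautology.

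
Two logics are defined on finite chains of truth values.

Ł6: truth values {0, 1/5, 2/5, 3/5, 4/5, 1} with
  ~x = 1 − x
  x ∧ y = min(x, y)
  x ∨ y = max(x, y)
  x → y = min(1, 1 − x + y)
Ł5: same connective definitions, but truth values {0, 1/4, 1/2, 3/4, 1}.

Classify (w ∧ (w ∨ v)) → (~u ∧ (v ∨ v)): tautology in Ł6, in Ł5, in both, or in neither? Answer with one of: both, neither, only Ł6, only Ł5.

In Ł6: at u = 0, v = 0, w = 1/5 the value is 4/5 — not a tautology.
In Ł5: at u = 0, v = 0, w = 1/4 the value is 3/4 — not a tautology.

neither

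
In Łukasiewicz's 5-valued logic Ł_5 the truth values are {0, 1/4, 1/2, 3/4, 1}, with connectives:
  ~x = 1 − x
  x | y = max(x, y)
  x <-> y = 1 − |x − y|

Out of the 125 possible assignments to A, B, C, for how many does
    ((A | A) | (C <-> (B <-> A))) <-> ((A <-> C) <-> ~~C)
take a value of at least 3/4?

value 1: 73 assignments (counts)
value 3/4: 33 assignments (counts)
value 1/2: 13 assignments
value 1/4: 4 assignments
value 0: 2 assignments
So 106 of the 125 assignments meet the threshold.

106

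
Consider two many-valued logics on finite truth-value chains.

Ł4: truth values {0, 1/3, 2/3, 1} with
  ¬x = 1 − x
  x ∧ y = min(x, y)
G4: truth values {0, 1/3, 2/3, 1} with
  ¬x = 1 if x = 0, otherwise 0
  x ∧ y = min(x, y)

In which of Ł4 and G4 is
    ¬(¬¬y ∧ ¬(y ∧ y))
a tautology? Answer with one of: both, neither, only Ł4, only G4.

In Ł4: at y = 1/3 the value is 2/3 — not a tautology.
In G4: every assignment gives 1 — tautology.

only G4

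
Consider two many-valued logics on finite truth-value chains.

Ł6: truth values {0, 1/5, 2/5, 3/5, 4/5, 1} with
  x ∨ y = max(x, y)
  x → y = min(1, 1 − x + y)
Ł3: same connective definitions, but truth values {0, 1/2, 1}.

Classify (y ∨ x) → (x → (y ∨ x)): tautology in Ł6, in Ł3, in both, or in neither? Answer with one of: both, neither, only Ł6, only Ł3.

In Ł6: every assignment gives 1 — tautology.
In Ł3: every assignment gives 1 — tautology.

both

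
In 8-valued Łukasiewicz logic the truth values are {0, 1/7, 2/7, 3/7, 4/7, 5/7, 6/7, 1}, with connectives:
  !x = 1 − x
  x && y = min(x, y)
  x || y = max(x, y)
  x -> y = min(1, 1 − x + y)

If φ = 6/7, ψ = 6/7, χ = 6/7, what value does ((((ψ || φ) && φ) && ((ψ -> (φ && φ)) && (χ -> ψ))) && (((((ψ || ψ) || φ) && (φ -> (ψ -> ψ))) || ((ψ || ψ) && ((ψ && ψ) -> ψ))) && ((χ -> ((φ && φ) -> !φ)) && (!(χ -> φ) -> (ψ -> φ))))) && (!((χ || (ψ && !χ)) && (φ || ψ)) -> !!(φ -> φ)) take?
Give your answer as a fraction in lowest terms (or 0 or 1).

ψ || φ = 6/7 || 6/7 = 6/7
(ψ || φ) && φ = 6/7 && 6/7 = 6/7
φ && φ = 6/7 && 6/7 = 6/7
ψ -> (φ && φ) = 6/7 -> 6/7 = 1
χ -> ψ = 6/7 -> 6/7 = 1
(ψ -> (φ && φ)) && (χ -> ψ) = 1 && 1 = 1
((ψ || φ) && φ) && ((ψ -> (φ && φ)) && (χ -> ψ)) = 6/7 && 1 = 6/7
ψ || ψ = 6/7 || 6/7 = 6/7
(ψ || ψ) || φ = 6/7 || 6/7 = 6/7
ψ -> ψ = 6/7 -> 6/7 = 1
φ -> (ψ -> ψ) = 6/7 -> 1 = 1
((ψ || ψ) || φ) && (φ -> (ψ -> ψ)) = 6/7 && 1 = 6/7
ψ || ψ = 6/7 || 6/7 = 6/7
ψ && ψ = 6/7 && 6/7 = 6/7
(ψ && ψ) -> ψ = 6/7 -> 6/7 = 1
(ψ || ψ) && ((ψ && ψ) -> ψ) = 6/7 && 1 = 6/7
(((ψ || ψ) || φ) && (φ -> (ψ -> ψ))) || ((ψ || ψ) && ((ψ && ψ) -> ψ)) = 6/7 || 6/7 = 6/7
φ && φ = 6/7 && 6/7 = 6/7
!φ = !6/7 = 1/7
(φ && φ) -> !φ = 6/7 -> 1/7 = 2/7
χ -> ((φ && φ) -> !φ) = 6/7 -> 2/7 = 3/7
χ -> φ = 6/7 -> 6/7 = 1
!(χ -> φ) = !1 = 0
ψ -> φ = 6/7 -> 6/7 = 1
!(χ -> φ) -> (ψ -> φ) = 0 -> 1 = 1
(χ -> ((φ && φ) -> !φ)) && (!(χ -> φ) -> (ψ -> φ)) = 3/7 && 1 = 3/7
((((ψ || ψ) || φ) && (φ -> (ψ -> ψ))) || ((ψ || ψ) && ((ψ && ψ) -> ψ))) && ((χ -> ((φ && φ) -> !φ)) && (!(χ -> φ) -> (ψ -> φ))) = 6/7 && 3/7 = 3/7
(((ψ || φ) && φ) && ((ψ -> (φ && φ)) && (χ -> ψ))) && (((((ψ || ψ) || φ) && (φ -> (ψ -> ψ))) || ((ψ || ψ) && ((ψ && ψ) -> ψ))) && ((χ -> ((φ && φ) -> !φ)) && (!(χ -> φ) -> (ψ -> φ)))) = 6/7 && 3/7 = 3/7
!χ = !6/7 = 1/7
ψ && !χ = 6/7 && 1/7 = 1/7
χ || (ψ && !χ) = 6/7 || 1/7 = 6/7
φ || ψ = 6/7 || 6/7 = 6/7
(χ || (ψ && !χ)) && (φ || ψ) = 6/7 && 6/7 = 6/7
!((χ || (ψ && !χ)) && (φ || ψ)) = !6/7 = 1/7
φ -> φ = 6/7 -> 6/7 = 1
!(φ -> φ) = !1 = 0
!!(φ -> φ) = !0 = 1
!((χ || (ψ && !χ)) && (φ || ψ)) -> !!(φ -> φ) = 1/7 -> 1 = 1
((((ψ || φ) && φ) && ((ψ -> (φ && φ)) && (χ -> ψ))) && (((((ψ || ψ) || φ) && (φ -> (ψ -> ψ))) || ((ψ || ψ) && ((ψ && ψ) -> ψ))) && ((χ -> ((φ && φ) -> !φ)) && (!(χ -> φ) -> (ψ -> φ))))) && (!((χ || (ψ && !χ)) && (φ || ψ)) -> !!(φ -> φ)) = 3/7 && 1 = 3/7

3/7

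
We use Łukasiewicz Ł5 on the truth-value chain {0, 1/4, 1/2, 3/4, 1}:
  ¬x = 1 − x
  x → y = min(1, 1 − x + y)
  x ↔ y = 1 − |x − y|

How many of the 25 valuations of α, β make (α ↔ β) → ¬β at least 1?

value 1: 13 assignments (counts)
value 3/4: 5 assignments
value 1/2: 4 assignments
value 1/4: 2 assignments
value 0: 1 assignment
So 13 of the 25 assignments meet the threshold.

13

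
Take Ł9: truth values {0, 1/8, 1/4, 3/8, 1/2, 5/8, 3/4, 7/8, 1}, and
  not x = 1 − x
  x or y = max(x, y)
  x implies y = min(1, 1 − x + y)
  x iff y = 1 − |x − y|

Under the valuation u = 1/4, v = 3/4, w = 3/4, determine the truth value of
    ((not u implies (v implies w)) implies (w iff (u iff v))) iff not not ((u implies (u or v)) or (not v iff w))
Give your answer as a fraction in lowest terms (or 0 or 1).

not u = not 1/4 = 3/4
v implies w = 3/4 implies 3/4 = 1
not u implies (v implies w) = 3/4 implies 1 = 1
u iff v = 1/4 iff 3/4 = 1/2
w iff (u iff v) = 3/4 iff 1/2 = 3/4
(not u implies (v implies w)) implies (w iff (u iff v)) = 1 implies 3/4 = 3/4
u or v = 1/4 or 3/4 = 3/4
u implies (u or v) = 1/4 implies 3/4 = 1
not v = not 3/4 = 1/4
not v iff w = 1/4 iff 3/4 = 1/2
(u implies (u or v)) or (not v iff w) = 1 or 1/2 = 1
not ((u implies (u or v)) or (not v iff w)) = not 1 = 0
not not ((u implies (u or v)) or (not v iff w)) = not 0 = 1
((not u implies (v implies w)) implies (w iff (u iff v))) iff not not ((u implies (u or v)) or (not v iff w)) = 3/4 iff 1 = 3/4

3/4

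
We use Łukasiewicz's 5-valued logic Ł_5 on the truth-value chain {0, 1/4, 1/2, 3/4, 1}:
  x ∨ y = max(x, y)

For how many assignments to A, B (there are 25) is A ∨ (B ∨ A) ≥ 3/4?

value 1: 9 assignments (counts)
value 3/4: 7 assignments (counts)
value 1/2: 5 assignments
value 1/4: 3 assignments
value 0: 1 assignment
So 16 of the 25 assignments meet the threshold.

16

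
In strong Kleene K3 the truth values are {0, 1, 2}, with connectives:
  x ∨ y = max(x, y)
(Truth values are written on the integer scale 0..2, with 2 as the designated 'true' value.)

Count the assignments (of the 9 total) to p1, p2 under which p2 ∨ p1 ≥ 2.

5

p1 = 0, p2 = 0 ↦ 0  <
p1 = 0, p2 = 1 ↦ 1  <
p1 = 0, p2 = 2 ↦ 2  ≥
p1 = 1, p2 = 0 ↦ 1  <
p1 = 1, p2 = 1 ↦ 1  <
p1 = 1, p2 = 2 ↦ 2  ≥
p1 = 2, p2 = 0 ↦ 2  ≥
p1 = 2, p2 = 1 ↦ 2  ≥
p1 = 2, p2 = 2 ↦ 2  ≥
So 5 of the 9 assignments meet the threshold.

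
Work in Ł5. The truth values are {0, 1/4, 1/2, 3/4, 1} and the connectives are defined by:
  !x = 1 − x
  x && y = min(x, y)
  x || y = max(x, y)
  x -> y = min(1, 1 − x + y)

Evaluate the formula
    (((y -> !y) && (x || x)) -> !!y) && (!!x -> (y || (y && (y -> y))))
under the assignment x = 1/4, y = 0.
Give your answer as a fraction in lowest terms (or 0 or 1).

3/4

!y = !0 = 1
y -> !y = 0 -> 1 = 1
x || x = 1/4 || 1/4 = 1/4
(y -> !y) && (x || x) = 1 && 1/4 = 1/4
!y = !0 = 1
!!y = !1 = 0
((y -> !y) && (x || x)) -> !!y = 1/4 -> 0 = 3/4
!x = !1/4 = 3/4
!!x = !3/4 = 1/4
y -> y = 0 -> 0 = 1
y && (y -> y) = 0 && 1 = 0
y || (y && (y -> y)) = 0 || 0 = 0
!!x -> (y || (y && (y -> y))) = 1/4 -> 0 = 3/4
(((y -> !y) && (x || x)) -> !!y) && (!!x -> (y || (y && (y -> y)))) = 3/4 && 3/4 = 3/4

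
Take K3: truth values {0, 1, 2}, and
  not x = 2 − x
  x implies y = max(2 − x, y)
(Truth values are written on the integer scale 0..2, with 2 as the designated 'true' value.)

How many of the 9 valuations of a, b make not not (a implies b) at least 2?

5

a = 0, b = 0 ↦ 2  ≥
a = 0, b = 1 ↦ 2  ≥
a = 0, b = 2 ↦ 2  ≥
a = 1, b = 0 ↦ 1  <
a = 1, b = 1 ↦ 1  <
a = 1, b = 2 ↦ 2  ≥
a = 2, b = 0 ↦ 0  <
a = 2, b = 1 ↦ 1  <
a = 2, b = 2 ↦ 2  ≥
So 5 of the 9 assignments meet the threshold.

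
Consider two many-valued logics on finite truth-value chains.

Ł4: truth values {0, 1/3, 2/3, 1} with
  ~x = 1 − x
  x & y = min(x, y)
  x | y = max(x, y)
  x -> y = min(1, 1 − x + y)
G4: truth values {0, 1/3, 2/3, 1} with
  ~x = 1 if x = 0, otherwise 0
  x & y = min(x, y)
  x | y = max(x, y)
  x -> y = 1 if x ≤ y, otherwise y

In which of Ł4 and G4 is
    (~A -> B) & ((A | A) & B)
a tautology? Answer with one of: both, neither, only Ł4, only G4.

neither

In Ł4: at A = 0, B = 0 the value is 0 — not a tautology.
In G4: at A = 0, B = 0 the value is 0 — not a tautology.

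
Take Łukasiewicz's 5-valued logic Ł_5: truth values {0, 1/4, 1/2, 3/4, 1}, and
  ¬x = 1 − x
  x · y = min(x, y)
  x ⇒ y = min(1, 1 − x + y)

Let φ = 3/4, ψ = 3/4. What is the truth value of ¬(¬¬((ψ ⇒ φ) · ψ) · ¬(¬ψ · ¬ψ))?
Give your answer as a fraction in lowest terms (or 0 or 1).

ψ ⇒ φ = 3/4 ⇒ 3/4 = 1
(ψ ⇒ φ) · ψ = 1 · 3/4 = 3/4
¬((ψ ⇒ φ) · ψ) = ¬3/4 = 1/4
¬¬((ψ ⇒ φ) · ψ) = ¬1/4 = 3/4
¬ψ = ¬3/4 = 1/4
¬ψ = ¬3/4 = 1/4
¬ψ · ¬ψ = 1/4 · 1/4 = 1/4
¬(¬ψ · ¬ψ) = ¬1/4 = 3/4
¬¬((ψ ⇒ φ) · ψ) · ¬(¬ψ · ¬ψ) = 3/4 · 3/4 = 3/4
¬(¬¬((ψ ⇒ φ) · ψ) · ¬(¬ψ · ¬ψ)) = ¬3/4 = 1/4

1/4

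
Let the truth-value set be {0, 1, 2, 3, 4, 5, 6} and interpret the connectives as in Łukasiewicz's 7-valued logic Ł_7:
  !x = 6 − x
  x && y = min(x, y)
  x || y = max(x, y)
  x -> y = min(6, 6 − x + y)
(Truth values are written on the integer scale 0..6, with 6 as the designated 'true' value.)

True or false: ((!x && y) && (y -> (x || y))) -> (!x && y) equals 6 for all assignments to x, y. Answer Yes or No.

Yes

At x = 3, y = 3, for instance:
!x = !3 = 3
!x && y = 3 && 3 = 3
x || y = 3 || 3 = 3
y -> (x || y) = 3 -> 3 = 6
(!x && y) && (y -> (x || y)) = 3 && 6 = 3
((!x && y) && (y -> (x || y))) -> (!x && y) = 3 -> 3 = 6
and checking the remaining 48 assignments likewise gives ≥ 6 in every case.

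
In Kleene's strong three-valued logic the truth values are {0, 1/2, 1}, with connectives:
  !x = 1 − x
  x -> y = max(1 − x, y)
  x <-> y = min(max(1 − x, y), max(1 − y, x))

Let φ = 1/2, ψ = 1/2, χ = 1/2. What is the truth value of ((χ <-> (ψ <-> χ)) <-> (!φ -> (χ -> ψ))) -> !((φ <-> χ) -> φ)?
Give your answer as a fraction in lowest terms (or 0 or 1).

1/2

ψ <-> χ = 1/2 <-> 1/2 = 1/2
χ <-> (ψ <-> χ) = 1/2 <-> 1/2 = 1/2
!φ = !1/2 = 1/2
χ -> ψ = 1/2 -> 1/2 = 1/2
!φ -> (χ -> ψ) = 1/2 -> 1/2 = 1/2
(χ <-> (ψ <-> χ)) <-> (!φ -> (χ -> ψ)) = 1/2 <-> 1/2 = 1/2
φ <-> χ = 1/2 <-> 1/2 = 1/2
(φ <-> χ) -> φ = 1/2 -> 1/2 = 1/2
!((φ <-> χ) -> φ) = !1/2 = 1/2
((χ <-> (ψ <-> χ)) <-> (!φ -> (χ -> ψ))) -> !((φ <-> χ) -> φ) = 1/2 -> 1/2 = 1/2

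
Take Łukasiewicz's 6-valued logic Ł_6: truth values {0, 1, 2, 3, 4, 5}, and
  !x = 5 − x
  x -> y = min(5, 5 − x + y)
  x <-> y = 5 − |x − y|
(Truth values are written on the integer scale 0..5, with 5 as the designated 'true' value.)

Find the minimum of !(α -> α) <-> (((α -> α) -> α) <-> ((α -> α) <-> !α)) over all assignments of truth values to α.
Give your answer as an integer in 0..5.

Take α = 2:
α -> α = 2 -> 2 = 5
!(α -> α) = !5 = 0
α -> α = 2 -> 2 = 5
(α -> α) -> α = 5 -> 2 = 2
α -> α = 2 -> 2 = 5
!α = !2 = 3
(α -> α) <-> !α = 5 <-> 3 = 3
((α -> α) -> α) <-> ((α -> α) <-> !α) = 2 <-> 3 = 4
!(α -> α) <-> (((α -> α) -> α) <-> ((α -> α) <-> !α)) = 0 <-> 4 = 1
No assignment yields a value below 1, so this is the minimum.

1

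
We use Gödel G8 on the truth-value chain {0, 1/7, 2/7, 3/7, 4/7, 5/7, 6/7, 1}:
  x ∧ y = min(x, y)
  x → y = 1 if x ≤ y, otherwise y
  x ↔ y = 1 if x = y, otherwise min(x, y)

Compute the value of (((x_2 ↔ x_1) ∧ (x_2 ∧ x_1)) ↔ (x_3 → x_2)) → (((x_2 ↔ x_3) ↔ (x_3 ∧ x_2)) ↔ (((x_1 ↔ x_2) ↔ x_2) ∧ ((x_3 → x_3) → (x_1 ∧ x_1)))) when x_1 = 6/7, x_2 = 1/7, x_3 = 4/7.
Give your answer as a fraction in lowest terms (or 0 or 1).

x_2 ↔ x_1 = 1/7 ↔ 6/7 = 1/7
x_2 ∧ x_1 = 1/7 ∧ 6/7 = 1/7
(x_2 ↔ x_1) ∧ (x_2 ∧ x_1) = 1/7 ∧ 1/7 = 1/7
x_3 → x_2 = 4/7 → 1/7 = 1/7
((x_2 ↔ x_1) ∧ (x_2 ∧ x_1)) ↔ (x_3 → x_2) = 1/7 ↔ 1/7 = 1
x_2 ↔ x_3 = 1/7 ↔ 4/7 = 1/7
x_3 ∧ x_2 = 4/7 ∧ 1/7 = 1/7
(x_2 ↔ x_3) ↔ (x_3 ∧ x_2) = 1/7 ↔ 1/7 = 1
x_1 ↔ x_2 = 6/7 ↔ 1/7 = 1/7
(x_1 ↔ x_2) ↔ x_2 = 1/7 ↔ 1/7 = 1
x_3 → x_3 = 4/7 → 4/7 = 1
x_1 ∧ x_1 = 6/7 ∧ 6/7 = 6/7
(x_3 → x_3) → (x_1 ∧ x_1) = 1 → 6/7 = 6/7
((x_1 ↔ x_2) ↔ x_2) ∧ ((x_3 → x_3) → (x_1 ∧ x_1)) = 1 ∧ 6/7 = 6/7
((x_2 ↔ x_3) ↔ (x_3 ∧ x_2)) ↔ (((x_1 ↔ x_2) ↔ x_2) ∧ ((x_3 → x_3) → (x_1 ∧ x_1))) = 1 ↔ 6/7 = 6/7
(((x_2 ↔ x_1) ∧ (x_2 ∧ x_1)) ↔ (x_3 → x_2)) → (((x_2 ↔ x_3) ↔ (x_3 ∧ x_2)) ↔ (((x_1 ↔ x_2) ↔ x_2) ∧ ((x_3 → x_3) → (x_1 ∧ x_1)))) = 1 → 6/7 = 6/7

6/7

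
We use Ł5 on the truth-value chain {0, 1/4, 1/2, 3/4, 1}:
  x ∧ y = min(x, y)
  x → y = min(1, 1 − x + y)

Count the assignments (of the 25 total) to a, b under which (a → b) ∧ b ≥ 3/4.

value 1: 5 assignments (counts)
value 3/4: 5 assignments (counts)
value 1/2: 5 assignments
value 1/4: 5 assignments
value 0: 5 assignments
So 10 of the 25 assignments meet the threshold.

10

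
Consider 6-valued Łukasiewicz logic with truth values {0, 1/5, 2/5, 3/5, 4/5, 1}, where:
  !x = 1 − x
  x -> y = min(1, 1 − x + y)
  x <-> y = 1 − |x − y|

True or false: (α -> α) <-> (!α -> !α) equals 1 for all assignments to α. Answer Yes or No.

α = 0 ↦ 1
α = 1/5 ↦ 1
α = 2/5 ↦ 1
α = 3/5 ↦ 1
α = 4/5 ↦ 1
α = 1 ↦ 1
Every assignment gives a value ≥ 1.

Yes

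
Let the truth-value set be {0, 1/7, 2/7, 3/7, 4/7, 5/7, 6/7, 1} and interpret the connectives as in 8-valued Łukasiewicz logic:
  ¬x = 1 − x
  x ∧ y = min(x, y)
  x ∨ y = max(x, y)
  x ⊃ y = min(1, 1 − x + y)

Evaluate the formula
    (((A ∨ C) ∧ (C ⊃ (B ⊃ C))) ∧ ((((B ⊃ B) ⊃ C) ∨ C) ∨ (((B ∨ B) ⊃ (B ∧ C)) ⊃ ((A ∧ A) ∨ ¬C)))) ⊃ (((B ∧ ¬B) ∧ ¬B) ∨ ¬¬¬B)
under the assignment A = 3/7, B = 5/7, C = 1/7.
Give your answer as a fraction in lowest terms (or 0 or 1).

6/7

A ∨ C = 3/7 ∨ 1/7 = 3/7
B ⊃ C = 5/7 ⊃ 1/7 = 3/7
C ⊃ (B ⊃ C) = 1/7 ⊃ 3/7 = 1
(A ∨ C) ∧ (C ⊃ (B ⊃ C)) = 3/7 ∧ 1 = 3/7
B ⊃ B = 5/7 ⊃ 5/7 = 1
(B ⊃ B) ⊃ C = 1 ⊃ 1/7 = 1/7
((B ⊃ B) ⊃ C) ∨ C = 1/7 ∨ 1/7 = 1/7
B ∨ B = 5/7 ∨ 5/7 = 5/7
B ∧ C = 5/7 ∧ 1/7 = 1/7
(B ∨ B) ⊃ (B ∧ C) = 5/7 ⊃ 1/7 = 3/7
A ∧ A = 3/7 ∧ 3/7 = 3/7
¬C = ¬1/7 = 6/7
(A ∧ A) ∨ ¬C = 3/7 ∨ 6/7 = 6/7
((B ∨ B) ⊃ (B ∧ C)) ⊃ ((A ∧ A) ∨ ¬C) = 3/7 ⊃ 6/7 = 1
(((B ⊃ B) ⊃ C) ∨ C) ∨ (((B ∨ B) ⊃ (B ∧ C)) ⊃ ((A ∧ A) ∨ ¬C)) = 1/7 ∨ 1 = 1
((A ∨ C) ∧ (C ⊃ (B ⊃ C))) ∧ ((((B ⊃ B) ⊃ C) ∨ C) ∨ (((B ∨ B) ⊃ (B ∧ C)) ⊃ ((A ∧ A) ∨ ¬C))) = 3/7 ∧ 1 = 3/7
¬B = ¬5/7 = 2/7
B ∧ ¬B = 5/7 ∧ 2/7 = 2/7
¬B = ¬5/7 = 2/7
(B ∧ ¬B) ∧ ¬B = 2/7 ∧ 2/7 = 2/7
¬B = ¬5/7 = 2/7
¬¬B = ¬2/7 = 5/7
¬¬¬B = ¬5/7 = 2/7
((B ∧ ¬B) ∧ ¬B) ∨ ¬¬¬B = 2/7 ∨ 2/7 = 2/7
(((A ∨ C) ∧ (C ⊃ (B ⊃ C))) ∧ ((((B ⊃ B) ⊃ C) ∨ C) ∨ (((B ∨ B) ⊃ (B ∧ C)) ⊃ ((A ∧ A) ∨ ¬C)))) ⊃ (((B ∧ ¬B) ∧ ¬B) ∨ ¬¬¬B) = 3/7 ⊃ 2/7 = 6/7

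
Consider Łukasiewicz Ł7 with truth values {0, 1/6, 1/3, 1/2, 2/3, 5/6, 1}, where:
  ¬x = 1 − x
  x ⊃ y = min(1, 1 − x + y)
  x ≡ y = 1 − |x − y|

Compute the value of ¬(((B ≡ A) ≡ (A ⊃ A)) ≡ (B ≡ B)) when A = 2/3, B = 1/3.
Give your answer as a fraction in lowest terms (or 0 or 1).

1/3

B ≡ A = 1/3 ≡ 2/3 = 2/3
A ⊃ A = 2/3 ⊃ 2/3 = 1
(B ≡ A) ≡ (A ⊃ A) = 2/3 ≡ 1 = 2/3
B ≡ B = 1/3 ≡ 1/3 = 1
((B ≡ A) ≡ (A ⊃ A)) ≡ (B ≡ B) = 2/3 ≡ 1 = 2/3
¬(((B ≡ A) ≡ (A ⊃ A)) ≡ (B ≡ B)) = ¬2/3 = 1/3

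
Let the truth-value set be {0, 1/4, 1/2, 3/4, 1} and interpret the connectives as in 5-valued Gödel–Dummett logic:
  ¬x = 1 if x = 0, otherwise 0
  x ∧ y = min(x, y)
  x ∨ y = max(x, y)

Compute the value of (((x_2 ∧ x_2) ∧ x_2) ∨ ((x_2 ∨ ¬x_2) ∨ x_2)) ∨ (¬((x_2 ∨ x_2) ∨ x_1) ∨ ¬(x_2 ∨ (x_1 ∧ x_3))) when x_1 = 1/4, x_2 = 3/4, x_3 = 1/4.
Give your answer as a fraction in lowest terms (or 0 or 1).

3/4

x_2 ∧ x_2 = 3/4 ∧ 3/4 = 3/4
(x_2 ∧ x_2) ∧ x_2 = 3/4 ∧ 3/4 = 3/4
¬x_2 = ¬3/4 = 0
x_2 ∨ ¬x_2 = 3/4 ∨ 0 = 3/4
(x_2 ∨ ¬x_2) ∨ x_2 = 3/4 ∨ 3/4 = 3/4
((x_2 ∧ x_2) ∧ x_2) ∨ ((x_2 ∨ ¬x_2) ∨ x_2) = 3/4 ∨ 3/4 = 3/4
x_2 ∨ x_2 = 3/4 ∨ 3/4 = 3/4
(x_2 ∨ x_2) ∨ x_1 = 3/4 ∨ 1/4 = 3/4
¬((x_2 ∨ x_2) ∨ x_1) = ¬3/4 = 0
x_1 ∧ x_3 = 1/4 ∧ 1/4 = 1/4
x_2 ∨ (x_1 ∧ x_3) = 3/4 ∨ 1/4 = 3/4
¬(x_2 ∨ (x_1 ∧ x_3)) = ¬3/4 = 0
¬((x_2 ∨ x_2) ∨ x_1) ∨ ¬(x_2 ∨ (x_1 ∧ x_3)) = 0 ∨ 0 = 0
(((x_2 ∧ x_2) ∧ x_2) ∨ ((x_2 ∨ ¬x_2) ∨ x_2)) ∨ (¬((x_2 ∨ x_2) ∨ x_1) ∨ ¬(x_2 ∨ (x_1 ∧ x_3))) = 3/4 ∨ 0 = 3/4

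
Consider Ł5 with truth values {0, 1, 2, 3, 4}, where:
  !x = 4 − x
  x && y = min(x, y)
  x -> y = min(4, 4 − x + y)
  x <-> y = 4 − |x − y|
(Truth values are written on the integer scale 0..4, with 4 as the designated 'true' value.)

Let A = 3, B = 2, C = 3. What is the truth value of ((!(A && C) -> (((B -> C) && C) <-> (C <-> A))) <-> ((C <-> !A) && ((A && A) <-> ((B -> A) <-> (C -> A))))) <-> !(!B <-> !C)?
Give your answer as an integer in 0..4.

A && C = 3 && 3 = 3
!(A && C) = !3 = 1
B -> C = 2 -> 3 = 4
(B -> C) && C = 4 && 3 = 3
C <-> A = 3 <-> 3 = 4
((B -> C) && C) <-> (C <-> A) = 3 <-> 4 = 3
!(A && C) -> (((B -> C) && C) <-> (C <-> A)) = 1 -> 3 = 4
!A = !3 = 1
C <-> !A = 3 <-> 1 = 2
A && A = 3 && 3 = 3
B -> A = 2 -> 3 = 4
C -> A = 3 -> 3 = 4
(B -> A) <-> (C -> A) = 4 <-> 4 = 4
(A && A) <-> ((B -> A) <-> (C -> A)) = 3 <-> 4 = 3
(C <-> !A) && ((A && A) <-> ((B -> A) <-> (C -> A))) = 2 && 3 = 2
(!(A && C) -> (((B -> C) && C) <-> (C <-> A))) <-> ((C <-> !A) && ((A && A) <-> ((B -> A) <-> (C -> A)))) = 4 <-> 2 = 2
!B = !2 = 2
!C = !3 = 1
!B <-> !C = 2 <-> 1 = 3
!(!B <-> !C) = !3 = 1
((!(A && C) -> (((B -> C) && C) <-> (C <-> A))) <-> ((C <-> !A) && ((A && A) <-> ((B -> A) <-> (C -> A))))) <-> !(!B <-> !C) = 2 <-> 1 = 3

3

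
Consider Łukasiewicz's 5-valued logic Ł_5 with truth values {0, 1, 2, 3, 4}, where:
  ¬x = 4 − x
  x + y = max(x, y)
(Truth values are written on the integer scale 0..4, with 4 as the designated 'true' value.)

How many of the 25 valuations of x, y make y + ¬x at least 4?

value 4: 9 assignments (counts)
value 3: 7 assignments
value 2: 5 assignments
value 1: 3 assignments
value 0: 1 assignment
So 9 of the 25 assignments meet the threshold.

9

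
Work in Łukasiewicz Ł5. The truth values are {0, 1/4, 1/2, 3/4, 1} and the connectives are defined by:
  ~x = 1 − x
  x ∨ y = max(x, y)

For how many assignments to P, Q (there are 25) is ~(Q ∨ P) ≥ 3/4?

value 1: 1 assignment (counts)
value 3/4: 3 assignments (counts)
value 1/2: 5 assignments
value 1/4: 7 assignments
value 0: 9 assignments
So 4 of the 25 assignments meet the threshold.

4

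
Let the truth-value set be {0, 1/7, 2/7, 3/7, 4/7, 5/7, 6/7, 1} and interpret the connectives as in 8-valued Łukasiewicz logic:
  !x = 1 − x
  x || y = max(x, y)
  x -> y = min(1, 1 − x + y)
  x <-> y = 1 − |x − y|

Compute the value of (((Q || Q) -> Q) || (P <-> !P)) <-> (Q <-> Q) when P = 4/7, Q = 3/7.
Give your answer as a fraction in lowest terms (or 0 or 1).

1

Q || Q = 3/7 || 3/7 = 3/7
(Q || Q) -> Q = 3/7 -> 3/7 = 1
!P = !4/7 = 3/7
P <-> !P = 4/7 <-> 3/7 = 6/7
((Q || Q) -> Q) || (P <-> !P) = 1 || 6/7 = 1
Q <-> Q = 3/7 <-> 3/7 = 1
(((Q || Q) -> Q) || (P <-> !P)) <-> (Q <-> Q) = 1 <-> 1 = 1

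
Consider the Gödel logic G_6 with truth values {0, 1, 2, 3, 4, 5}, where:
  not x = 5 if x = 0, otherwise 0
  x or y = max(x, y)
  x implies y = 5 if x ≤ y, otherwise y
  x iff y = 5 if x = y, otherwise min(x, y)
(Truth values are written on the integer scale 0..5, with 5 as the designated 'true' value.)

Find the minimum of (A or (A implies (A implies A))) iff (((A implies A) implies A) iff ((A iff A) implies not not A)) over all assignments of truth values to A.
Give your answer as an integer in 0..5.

1

Take A = 1:
A implies A = 1 implies 1 = 5
A implies (A implies A) = 1 implies 5 = 5
A or (A implies (A implies A)) = 1 or 5 = 5
A implies A = 1 implies 1 = 5
(A implies A) implies A = 5 implies 1 = 1
A iff A = 1 iff 1 = 5
not A = not 1 = 0
not not A = not 0 = 5
(A iff A) implies not not A = 5 implies 5 = 5
((A implies A) implies A) iff ((A iff A) implies not not A) = 1 iff 5 = 1
(A or (A implies (A implies A))) iff (((A implies A) implies A) iff ((A iff A) implies not not A)) = 5 iff 1 = 1
No assignment yields a value below 1, so this is the minimum.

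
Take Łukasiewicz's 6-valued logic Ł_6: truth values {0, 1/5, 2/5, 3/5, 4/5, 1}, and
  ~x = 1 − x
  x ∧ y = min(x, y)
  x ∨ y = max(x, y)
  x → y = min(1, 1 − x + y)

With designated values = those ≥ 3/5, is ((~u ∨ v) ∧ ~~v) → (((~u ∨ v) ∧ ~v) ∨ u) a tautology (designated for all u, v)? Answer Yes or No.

Counterexample: take u = 0, v = 4/5.
~u = ~0 = 1
~u ∨ v = 1 ∨ 4/5 = 1
~v = ~4/5 = 1/5
~~v = ~1/5 = 4/5
(~u ∨ v) ∧ ~~v = 1 ∧ 4/5 = 4/5
~u = ~0 = 1
~u ∨ v = 1 ∨ 4/5 = 1
~v = ~4/5 = 1/5
(~u ∨ v) ∧ ~v = 1 ∧ 1/5 = 1/5
((~u ∨ v) ∧ ~v) ∨ u = 1/5 ∨ 0 = 1/5
((~u ∨ v) ∧ ~~v) → (((~u ∨ v) ∧ ~v) ∨ u) = 4/5 → 1/5 = 2/5
This gives 2/5, which is below 3/5.

No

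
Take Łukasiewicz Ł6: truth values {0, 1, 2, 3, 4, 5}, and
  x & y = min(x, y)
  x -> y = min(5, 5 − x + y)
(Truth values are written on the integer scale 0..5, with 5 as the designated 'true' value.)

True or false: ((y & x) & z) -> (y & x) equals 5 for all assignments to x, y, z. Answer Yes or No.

At x = 3, y = 1, z = 0, for instance:
y & x = 1 & 3 = 1
(y & x) & z = 1 & 0 = 0
((y & x) & z) -> (y & x) = 0 -> 1 = 5
and checking the remaining 215 assignments likewise gives ≥ 5 in every case.

Yes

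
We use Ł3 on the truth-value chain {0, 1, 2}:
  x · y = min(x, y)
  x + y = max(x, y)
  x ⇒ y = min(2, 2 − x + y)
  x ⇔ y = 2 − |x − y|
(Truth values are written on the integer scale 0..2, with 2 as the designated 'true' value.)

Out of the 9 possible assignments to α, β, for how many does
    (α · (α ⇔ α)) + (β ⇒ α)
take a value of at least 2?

α = 0, β = 0 ↦ 2  ≥
α = 0, β = 1 ↦ 1  <
α = 0, β = 2 ↦ 0  <
α = 1, β = 0 ↦ 2  ≥
α = 1, β = 1 ↦ 2  ≥
α = 1, β = 2 ↦ 1  <
α = 2, β = 0 ↦ 2  ≥
α = 2, β = 1 ↦ 2  ≥
α = 2, β = 2 ↦ 2  ≥
So 6 of the 9 assignments meet the threshold.

6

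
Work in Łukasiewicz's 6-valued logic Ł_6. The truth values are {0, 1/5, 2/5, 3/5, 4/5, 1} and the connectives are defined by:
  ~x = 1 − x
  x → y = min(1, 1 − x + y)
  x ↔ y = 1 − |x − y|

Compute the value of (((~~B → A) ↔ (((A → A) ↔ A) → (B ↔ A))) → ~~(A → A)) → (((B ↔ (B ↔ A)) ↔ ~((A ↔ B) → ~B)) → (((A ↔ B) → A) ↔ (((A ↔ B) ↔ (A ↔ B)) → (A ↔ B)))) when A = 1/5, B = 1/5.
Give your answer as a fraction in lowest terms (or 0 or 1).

~B = ~1/5 = 4/5
~~B = ~4/5 = 1/5
~~B → A = 1/5 → 1/5 = 1
A → A = 1/5 → 1/5 = 1
(A → A) ↔ A = 1 ↔ 1/5 = 1/5
B ↔ A = 1/5 ↔ 1/5 = 1
((A → A) ↔ A) → (B ↔ A) = 1/5 → 1 = 1
(~~B → A) ↔ (((A → A) ↔ A) → (B ↔ A)) = 1 ↔ 1 = 1
A → A = 1/5 → 1/5 = 1
~(A → A) = ~1 = 0
~~(A → A) = ~0 = 1
((~~B → A) ↔ (((A → A) ↔ A) → (B ↔ A))) → ~~(A → A) = 1 → 1 = 1
B ↔ A = 1/5 ↔ 1/5 = 1
B ↔ (B ↔ A) = 1/5 ↔ 1 = 1/5
A ↔ B = 1/5 ↔ 1/5 = 1
~B = ~1/5 = 4/5
(A ↔ B) → ~B = 1 → 4/5 = 4/5
~((A ↔ B) → ~B) = ~4/5 = 1/5
(B ↔ (B ↔ A)) ↔ ~((A ↔ B) → ~B) = 1/5 ↔ 1/5 = 1
A ↔ B = 1/5 ↔ 1/5 = 1
(A ↔ B) → A = 1 → 1/5 = 1/5
A ↔ B = 1/5 ↔ 1/5 = 1
A ↔ B = 1/5 ↔ 1/5 = 1
(A ↔ B) ↔ (A ↔ B) = 1 ↔ 1 = 1
A ↔ B = 1/5 ↔ 1/5 = 1
((A ↔ B) ↔ (A ↔ B)) → (A ↔ B) = 1 → 1 = 1
((A ↔ B) → A) ↔ (((A ↔ B) ↔ (A ↔ B)) → (A ↔ B)) = 1/5 ↔ 1 = 1/5
((B ↔ (B ↔ A)) ↔ ~((A ↔ B) → ~B)) → (((A ↔ B) → A) ↔ (((A ↔ B) ↔ (A ↔ B)) → (A ↔ B))) = 1 → 1/5 = 1/5
(((~~B → A) ↔ (((A → A) ↔ A) → (B ↔ A))) → ~~(A → A)) → (((B ↔ (B ↔ A)) ↔ ~((A ↔ B) → ~B)) → (((A ↔ B) → A) ↔ (((A ↔ B) ↔ (A ↔ B)) → (A ↔ B)))) = 1 → 1/5 = 1/5

1/5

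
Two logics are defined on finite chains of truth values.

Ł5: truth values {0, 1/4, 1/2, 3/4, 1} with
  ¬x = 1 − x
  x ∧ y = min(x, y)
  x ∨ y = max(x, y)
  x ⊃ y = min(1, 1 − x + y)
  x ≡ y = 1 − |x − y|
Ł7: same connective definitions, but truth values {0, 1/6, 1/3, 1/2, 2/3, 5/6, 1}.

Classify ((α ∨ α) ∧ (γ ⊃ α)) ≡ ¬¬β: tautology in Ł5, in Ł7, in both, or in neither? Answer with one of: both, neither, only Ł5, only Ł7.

neither

In Ł5: at α = 0, β = 1/4, γ = 0 the value is 3/4 — not a tautology.
In Ł7: at α = 0, β = 1/6, γ = 0 the value is 5/6 — not a tautology.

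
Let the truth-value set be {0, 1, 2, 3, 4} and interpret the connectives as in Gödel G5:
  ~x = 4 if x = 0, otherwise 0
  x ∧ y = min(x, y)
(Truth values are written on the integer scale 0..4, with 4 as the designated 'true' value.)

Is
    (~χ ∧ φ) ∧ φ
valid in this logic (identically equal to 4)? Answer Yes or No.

No

Counterexample: take φ = 0, χ = 0.
~χ = ~0 = 4
~χ ∧ φ = 4 ∧ 0 = 0
(~χ ∧ φ) ∧ φ = 0 ∧ 0 = 0
This gives 0 ≠ 4.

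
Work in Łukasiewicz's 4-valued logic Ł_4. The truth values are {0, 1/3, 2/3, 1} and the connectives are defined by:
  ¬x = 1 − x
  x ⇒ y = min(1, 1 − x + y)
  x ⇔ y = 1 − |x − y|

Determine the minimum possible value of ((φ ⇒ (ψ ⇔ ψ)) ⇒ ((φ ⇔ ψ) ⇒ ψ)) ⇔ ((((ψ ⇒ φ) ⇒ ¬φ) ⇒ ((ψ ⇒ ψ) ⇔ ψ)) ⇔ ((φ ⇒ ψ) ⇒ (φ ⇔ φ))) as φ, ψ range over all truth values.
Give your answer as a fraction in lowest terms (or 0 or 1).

2/3

Take φ = 0, ψ = 1/3:
ψ ⇔ ψ = 1/3 ⇔ 1/3 = 1
φ ⇒ (ψ ⇔ ψ) = 0 ⇒ 1 = 1
φ ⇔ ψ = 0 ⇔ 1/3 = 2/3
(φ ⇔ ψ) ⇒ ψ = 2/3 ⇒ 1/3 = 2/3
(φ ⇒ (ψ ⇔ ψ)) ⇒ ((φ ⇔ ψ) ⇒ ψ) = 1 ⇒ 2/3 = 2/3
ψ ⇒ φ = 1/3 ⇒ 0 = 2/3
¬φ = ¬0 = 1
(ψ ⇒ φ) ⇒ ¬φ = 2/3 ⇒ 1 = 1
ψ ⇒ ψ = 1/3 ⇒ 1/3 = 1
(ψ ⇒ ψ) ⇔ ψ = 1 ⇔ 1/3 = 1/3
((ψ ⇒ φ) ⇒ ¬φ) ⇒ ((ψ ⇒ ψ) ⇔ ψ) = 1 ⇒ 1/3 = 1/3
φ ⇒ ψ = 0 ⇒ 1/3 = 1
φ ⇔ φ = 0 ⇔ 0 = 1
(φ ⇒ ψ) ⇒ (φ ⇔ φ) = 1 ⇒ 1 = 1
(((ψ ⇒ φ) ⇒ ¬φ) ⇒ ((ψ ⇒ ψ) ⇔ ψ)) ⇔ ((φ ⇒ ψ) ⇒ (φ ⇔ φ)) = 1/3 ⇔ 1 = 1/3
((φ ⇒ (ψ ⇔ ψ)) ⇒ ((φ ⇔ ψ) ⇒ ψ)) ⇔ ((((ψ ⇒ φ) ⇒ ¬φ) ⇒ ((ψ ⇒ ψ) ⇔ ψ)) ⇔ ((φ ⇒ ψ) ⇒ (φ ⇔ φ))) = 2/3 ⇔ 1/3 = 2/3
No assignment yields a value below 2/3, so this is the minimum.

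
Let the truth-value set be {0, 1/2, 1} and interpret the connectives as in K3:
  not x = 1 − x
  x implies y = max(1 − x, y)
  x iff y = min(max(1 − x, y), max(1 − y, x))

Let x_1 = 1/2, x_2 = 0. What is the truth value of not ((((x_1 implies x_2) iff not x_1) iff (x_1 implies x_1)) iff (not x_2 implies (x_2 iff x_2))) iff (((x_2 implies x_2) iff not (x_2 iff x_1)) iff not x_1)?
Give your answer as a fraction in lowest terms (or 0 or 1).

x_1 implies x_2 = 1/2 implies 0 = 1/2
not x_1 = not 1/2 = 1/2
(x_1 implies x_2) iff not x_1 = 1/2 iff 1/2 = 1/2
x_1 implies x_1 = 1/2 implies 1/2 = 1/2
((x_1 implies x_2) iff not x_1) iff (x_1 implies x_1) = 1/2 iff 1/2 = 1/2
not x_2 = not 0 = 1
x_2 iff x_2 = 0 iff 0 = 1
not x_2 implies (x_2 iff x_2) = 1 implies 1 = 1
(((x_1 implies x_2) iff not x_1) iff (x_1 implies x_1)) iff (not x_2 implies (x_2 iff x_2)) = 1/2 iff 1 = 1/2
not ((((x_1 implies x_2) iff not x_1) iff (x_1 implies x_1)) iff (not x_2 implies (x_2 iff x_2))) = not 1/2 = 1/2
x_2 implies x_2 = 0 implies 0 = 1
x_2 iff x_1 = 0 iff 1/2 = 1/2
not (x_2 iff x_1) = not 1/2 = 1/2
(x_2 implies x_2) iff not (x_2 iff x_1) = 1 iff 1/2 = 1/2
not x_1 = not 1/2 = 1/2
((x_2 implies x_2) iff not (x_2 iff x_1)) iff not x_1 = 1/2 iff 1/2 = 1/2
not ((((x_1 implies x_2) iff not x_1) iff (x_1 implies x_1)) iff (not x_2 implies (x_2 iff x_2))) iff (((x_2 implies x_2) iff not (x_2 iff x_1)) iff not x_1) = 1/2 iff 1/2 = 1/2

1/2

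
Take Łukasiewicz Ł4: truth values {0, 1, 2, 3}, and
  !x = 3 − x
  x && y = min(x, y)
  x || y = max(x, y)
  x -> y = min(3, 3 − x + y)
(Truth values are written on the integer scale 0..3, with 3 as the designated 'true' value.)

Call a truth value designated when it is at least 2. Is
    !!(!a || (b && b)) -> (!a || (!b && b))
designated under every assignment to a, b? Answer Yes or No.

Counterexample: take a = 2, b = 3.
!a = !2 = 1
b && b = 3 && 3 = 3
!a || (b && b) = 1 || 3 = 3
!(!a || (b && b)) = !3 = 0
!!(!a || (b && b)) = !0 = 3
!a = !2 = 1
!b = !3 = 0
!b && b = 0 && 3 = 0
!a || (!b && b) = 1 || 0 = 1
!!(!a || (b && b)) -> (!a || (!b && b)) = 3 -> 1 = 1
This gives 1, which is below 2.

No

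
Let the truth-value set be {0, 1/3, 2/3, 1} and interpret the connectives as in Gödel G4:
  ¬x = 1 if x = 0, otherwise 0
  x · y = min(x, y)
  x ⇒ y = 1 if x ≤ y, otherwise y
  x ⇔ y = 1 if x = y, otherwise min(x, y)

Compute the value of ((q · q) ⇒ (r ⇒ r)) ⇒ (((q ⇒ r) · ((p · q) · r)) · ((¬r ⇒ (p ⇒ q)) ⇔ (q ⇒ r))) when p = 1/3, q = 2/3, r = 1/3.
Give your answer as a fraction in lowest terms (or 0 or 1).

q · q = 2/3 · 2/3 = 2/3
r ⇒ r = 1/3 ⇒ 1/3 = 1
(q · q) ⇒ (r ⇒ r) = 2/3 ⇒ 1 = 1
q ⇒ r = 2/3 ⇒ 1/3 = 1/3
p · q = 1/3 · 2/3 = 1/3
(p · q) · r = 1/3 · 1/3 = 1/3
(q ⇒ r) · ((p · q) · r) = 1/3 · 1/3 = 1/3
¬r = ¬1/3 = 0
p ⇒ q = 1/3 ⇒ 2/3 = 1
¬r ⇒ (p ⇒ q) = 0 ⇒ 1 = 1
q ⇒ r = 2/3 ⇒ 1/3 = 1/3
(¬r ⇒ (p ⇒ q)) ⇔ (q ⇒ r) = 1 ⇔ 1/3 = 1/3
((q ⇒ r) · ((p · q) · r)) · ((¬r ⇒ (p ⇒ q)) ⇔ (q ⇒ r)) = 1/3 · 1/3 = 1/3
((q · q) ⇒ (r ⇒ r)) ⇒ (((q ⇒ r) · ((p · q) · r)) · ((¬r ⇒ (p ⇒ q)) ⇔ (q ⇒ r))) = 1 ⇒ 1/3 = 1/3

1/3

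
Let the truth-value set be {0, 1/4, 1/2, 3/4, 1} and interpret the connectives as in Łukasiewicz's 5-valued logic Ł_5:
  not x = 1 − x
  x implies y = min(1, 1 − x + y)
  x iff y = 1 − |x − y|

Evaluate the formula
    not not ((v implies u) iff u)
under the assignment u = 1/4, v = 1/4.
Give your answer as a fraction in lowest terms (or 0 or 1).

1/4

v implies u = 1/4 implies 1/4 = 1
(v implies u) iff u = 1 iff 1/4 = 1/4
not ((v implies u) iff u) = not 1/4 = 3/4
not not ((v implies u) iff u) = not 3/4 = 1/4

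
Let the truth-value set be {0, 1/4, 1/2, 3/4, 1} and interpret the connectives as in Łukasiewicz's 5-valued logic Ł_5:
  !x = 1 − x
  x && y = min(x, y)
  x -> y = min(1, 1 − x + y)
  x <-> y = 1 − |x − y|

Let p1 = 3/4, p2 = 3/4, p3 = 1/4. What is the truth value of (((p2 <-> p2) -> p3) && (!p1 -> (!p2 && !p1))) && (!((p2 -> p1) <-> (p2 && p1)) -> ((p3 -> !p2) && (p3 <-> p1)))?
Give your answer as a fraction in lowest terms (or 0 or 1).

p2 <-> p2 = 3/4 <-> 3/4 = 1
(p2 <-> p2) -> p3 = 1 -> 1/4 = 1/4
!p1 = !3/4 = 1/4
!p2 = !3/4 = 1/4
!p1 = !3/4 = 1/4
!p2 && !p1 = 1/4 && 1/4 = 1/4
!p1 -> (!p2 && !p1) = 1/4 -> 1/4 = 1
((p2 <-> p2) -> p3) && (!p1 -> (!p2 && !p1)) = 1/4 && 1 = 1/4
p2 -> p1 = 3/4 -> 3/4 = 1
p2 && p1 = 3/4 && 3/4 = 3/4
(p2 -> p1) <-> (p2 && p1) = 1 <-> 3/4 = 3/4
!((p2 -> p1) <-> (p2 && p1)) = !3/4 = 1/4
!p2 = !3/4 = 1/4
p3 -> !p2 = 1/4 -> 1/4 = 1
p3 <-> p1 = 1/4 <-> 3/4 = 1/2
(p3 -> !p2) && (p3 <-> p1) = 1 && 1/2 = 1/2
!((p2 -> p1) <-> (p2 && p1)) -> ((p3 -> !p2) && (p3 <-> p1)) = 1/4 -> 1/2 = 1
(((p2 <-> p2) -> p3) && (!p1 -> (!p2 && !p1))) && (!((p2 -> p1) <-> (p2 && p1)) -> ((p3 -> !p2) && (p3 <-> p1))) = 1/4 && 1 = 1/4

1/4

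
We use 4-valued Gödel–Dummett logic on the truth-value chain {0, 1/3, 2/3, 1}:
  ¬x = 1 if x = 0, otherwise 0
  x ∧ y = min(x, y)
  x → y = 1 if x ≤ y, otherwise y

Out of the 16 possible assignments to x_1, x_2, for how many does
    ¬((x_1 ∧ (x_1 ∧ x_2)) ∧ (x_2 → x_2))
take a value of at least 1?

7

x_1 = 0, x_2 = 0 ↦ 1  ≥
x_1 = 0, x_2 = 1/3 ↦ 1  ≥
x_1 = 0, x_2 = 2/3 ↦ 1  ≥
x_1 = 0, x_2 = 1 ↦ 1  ≥
x_1 = 1/3, x_2 = 0 ↦ 1  ≥
x_1 = 1/3, x_2 = 1/3 ↦ 0  <
x_1 = 1/3, x_2 = 2/3 ↦ 0  <
x_1 = 1/3, x_2 = 1 ↦ 0  <
x_1 = 2/3, x_2 = 0 ↦ 1  ≥
x_1 = 2/3, x_2 = 1/3 ↦ 0  <
x_1 = 2/3, x_2 = 2/3 ↦ 0  <
x_1 = 2/3, x_2 = 1 ↦ 0  <
x_1 = 1, x_2 = 0 ↦ 1  ≥
x_1 = 1, x_2 = 1/3 ↦ 0  <
x_1 = 1, x_2 = 2/3 ↦ 0  <
x_1 = 1, x_2 = 1 ↦ 0  <
So 7 of the 16 assignments meet the threshold.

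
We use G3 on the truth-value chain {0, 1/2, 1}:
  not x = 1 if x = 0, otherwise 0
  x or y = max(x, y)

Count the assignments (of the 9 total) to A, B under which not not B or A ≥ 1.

A = 0, B = 0 ↦ 0  <
A = 0, B = 1/2 ↦ 1  ≥
A = 0, B = 1 ↦ 1  ≥
A = 1/2, B = 0 ↦ 1/2  <
A = 1/2, B = 1/2 ↦ 1  ≥
A = 1/2, B = 1 ↦ 1  ≥
A = 1, B = 0 ↦ 1  ≥
A = 1, B = 1/2 ↦ 1  ≥
A = 1, B = 1 ↦ 1  ≥
So 7 of the 9 assignments meet the threshold.

7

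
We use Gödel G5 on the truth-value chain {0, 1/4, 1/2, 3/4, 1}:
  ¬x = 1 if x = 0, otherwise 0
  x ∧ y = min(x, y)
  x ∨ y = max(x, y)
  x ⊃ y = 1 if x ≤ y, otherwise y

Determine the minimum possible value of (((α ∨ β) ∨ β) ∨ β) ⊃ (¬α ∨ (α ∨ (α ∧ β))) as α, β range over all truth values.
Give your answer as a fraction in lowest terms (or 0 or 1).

1/4

Take α = 1/4, β = 1/2:
α ∨ β = 1/4 ∨ 1/2 = 1/2
(α ∨ β) ∨ β = 1/2 ∨ 1/2 = 1/2
((α ∨ β) ∨ β) ∨ β = 1/2 ∨ 1/2 = 1/2
¬α = ¬1/4 = 0
α ∧ β = 1/4 ∧ 1/2 = 1/4
α ∨ (α ∧ β) = 1/4 ∨ 1/4 = 1/4
¬α ∨ (α ∨ (α ∧ β)) = 0 ∨ 1/4 = 1/4
(((α ∨ β) ∨ β) ∨ β) ⊃ (¬α ∨ (α ∨ (α ∧ β))) = 1/2 ⊃ 1/4 = 1/4
No assignment yields a value below 1/4, so this is the minimum.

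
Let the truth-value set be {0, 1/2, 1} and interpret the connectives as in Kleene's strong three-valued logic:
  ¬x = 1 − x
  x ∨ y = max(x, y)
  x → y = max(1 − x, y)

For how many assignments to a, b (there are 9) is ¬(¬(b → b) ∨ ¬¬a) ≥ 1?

2

a = 0, b = 0 ↦ 1  ≥
a = 0, b = 1/2 ↦ 1/2  <
a = 0, b = 1 ↦ 1  ≥
a = 1/2, b = 0 ↦ 1/2  <
a = 1/2, b = 1/2 ↦ 1/2  <
a = 1/2, b = 1 ↦ 1/2  <
a = 1, b = 0 ↦ 0  <
a = 1, b = 1/2 ↦ 0  <
a = 1, b = 1 ↦ 0  <
So 2 of the 9 assignments meet the threshold.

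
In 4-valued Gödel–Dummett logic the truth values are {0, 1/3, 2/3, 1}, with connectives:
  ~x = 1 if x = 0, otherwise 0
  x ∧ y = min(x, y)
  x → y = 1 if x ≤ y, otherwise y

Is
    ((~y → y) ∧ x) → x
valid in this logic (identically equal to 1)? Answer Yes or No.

x = 0, y = 0 ↦ 1
x = 0, y = 1/3 ↦ 1
x = 0, y = 2/3 ↦ 1
x = 0, y = 1 ↦ 1
x = 1/3, y = 0 ↦ 1
x = 1/3, y = 1/3 ↦ 1
x = 1/3, y = 2/3 ↦ 1
x = 1/3, y = 1 ↦ 1
x = 2/3, y = 0 ↦ 1
x = 2/3, y = 1/3 ↦ 1
x = 2/3, y = 2/3 ↦ 1
x = 2/3, y = 1 ↦ 1
x = 1, y = 0 ↦ 1
x = 1, y = 1/3 ↦ 1
x = 1, y = 2/3 ↦ 1
x = 1, y = 1 ↦ 1
Every assignment gives a value ≥ 1.

Yes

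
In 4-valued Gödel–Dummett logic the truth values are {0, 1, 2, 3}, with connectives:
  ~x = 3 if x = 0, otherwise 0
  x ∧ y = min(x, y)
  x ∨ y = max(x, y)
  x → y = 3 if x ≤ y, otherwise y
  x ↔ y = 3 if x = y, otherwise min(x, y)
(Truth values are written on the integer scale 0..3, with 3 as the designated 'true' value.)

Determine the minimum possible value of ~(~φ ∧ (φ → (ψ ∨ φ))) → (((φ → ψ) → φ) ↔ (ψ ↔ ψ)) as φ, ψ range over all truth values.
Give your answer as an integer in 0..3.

1

Take φ = 1, ψ = 1:
~φ = ~1 = 0
ψ ∨ φ = 1 ∨ 1 = 1
φ → (ψ ∨ φ) = 1 → 1 = 3
~φ ∧ (φ → (ψ ∨ φ)) = 0 ∧ 3 = 0
~(~φ ∧ (φ → (ψ ∨ φ))) = ~0 = 3
φ → ψ = 1 → 1 = 3
(φ → ψ) → φ = 3 → 1 = 1
ψ ↔ ψ = 1 ↔ 1 = 3
((φ → ψ) → φ) ↔ (ψ ↔ ψ) = 1 ↔ 3 = 1
~(~φ ∧ (φ → (ψ ∨ φ))) → (((φ → ψ) → φ) ↔ (ψ ↔ ψ)) = 3 → 1 = 1
No assignment yields a value below 1, so this is the minimum.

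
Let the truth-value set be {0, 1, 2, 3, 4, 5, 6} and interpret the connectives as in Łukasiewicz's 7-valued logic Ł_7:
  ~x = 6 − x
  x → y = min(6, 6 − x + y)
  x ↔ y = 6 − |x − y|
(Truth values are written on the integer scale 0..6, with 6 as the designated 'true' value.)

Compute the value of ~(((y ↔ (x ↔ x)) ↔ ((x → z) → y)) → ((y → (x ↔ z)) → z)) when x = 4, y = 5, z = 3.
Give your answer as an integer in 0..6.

x ↔ x = 4 ↔ 4 = 6
y ↔ (x ↔ x) = 5 ↔ 6 = 5
x → z = 4 → 3 = 5
(x → z) → y = 5 → 5 = 6
(y ↔ (x ↔ x)) ↔ ((x → z) → y) = 5 ↔ 6 = 5
x ↔ z = 4 ↔ 3 = 5
y → (x ↔ z) = 5 → 5 = 6
(y → (x ↔ z)) → z = 6 → 3 = 3
((y ↔ (x ↔ x)) ↔ ((x → z) → y)) → ((y → (x ↔ z)) → z) = 5 → 3 = 4
~(((y ↔ (x ↔ x)) ↔ ((x → z) → y)) → ((y → (x ↔ z)) → z)) = ~4 = 2

2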